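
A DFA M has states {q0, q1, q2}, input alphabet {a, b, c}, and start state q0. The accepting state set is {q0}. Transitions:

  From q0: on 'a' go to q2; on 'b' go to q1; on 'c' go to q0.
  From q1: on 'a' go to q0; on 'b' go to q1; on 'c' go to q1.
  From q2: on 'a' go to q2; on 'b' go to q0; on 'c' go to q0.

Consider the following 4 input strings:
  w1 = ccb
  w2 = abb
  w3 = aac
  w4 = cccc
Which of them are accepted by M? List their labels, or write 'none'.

w3, w4

w1:
  start at q0
  read 'c': q0 → q0
  read 'c': q0 → q0
  read 'b': q0 → q1
  end q1, rejected
w2:
  start at q0
  read 'a': q0 → q2
  read 'b': q2 → q0
  read 'b': q0 → q1
  end q1, rejected
w3:
  start at q0
  read 'a': q0 → q2
  read 'a': q2 → q2
  read 'c': q2 → q0
  end q0, accepted
w4:
  start at q0
  read 'c': q0 → q0
  read 'c': q0 → q0
  read 'c': q0 → q0
  read 'c': q0 → q0
  end q0, accepted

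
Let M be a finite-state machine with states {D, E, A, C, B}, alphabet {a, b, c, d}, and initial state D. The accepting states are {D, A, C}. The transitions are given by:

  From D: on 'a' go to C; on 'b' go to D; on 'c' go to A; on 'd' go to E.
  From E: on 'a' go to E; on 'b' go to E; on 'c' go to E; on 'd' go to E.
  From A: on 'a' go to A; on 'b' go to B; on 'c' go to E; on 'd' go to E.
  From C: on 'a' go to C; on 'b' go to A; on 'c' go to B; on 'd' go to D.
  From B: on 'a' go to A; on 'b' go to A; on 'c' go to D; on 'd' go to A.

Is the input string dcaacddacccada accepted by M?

No

D → E → E → E → E → E → E → E → E → E → E → E → E → E → E
End state E is not accepting.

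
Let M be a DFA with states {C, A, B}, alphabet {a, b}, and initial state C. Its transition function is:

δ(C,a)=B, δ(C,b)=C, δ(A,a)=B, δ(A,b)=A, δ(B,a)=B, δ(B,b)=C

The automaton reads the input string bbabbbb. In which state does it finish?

C

Trace: C -b-> C -b-> C -a-> B -b-> C -b-> C -b-> C -b-> C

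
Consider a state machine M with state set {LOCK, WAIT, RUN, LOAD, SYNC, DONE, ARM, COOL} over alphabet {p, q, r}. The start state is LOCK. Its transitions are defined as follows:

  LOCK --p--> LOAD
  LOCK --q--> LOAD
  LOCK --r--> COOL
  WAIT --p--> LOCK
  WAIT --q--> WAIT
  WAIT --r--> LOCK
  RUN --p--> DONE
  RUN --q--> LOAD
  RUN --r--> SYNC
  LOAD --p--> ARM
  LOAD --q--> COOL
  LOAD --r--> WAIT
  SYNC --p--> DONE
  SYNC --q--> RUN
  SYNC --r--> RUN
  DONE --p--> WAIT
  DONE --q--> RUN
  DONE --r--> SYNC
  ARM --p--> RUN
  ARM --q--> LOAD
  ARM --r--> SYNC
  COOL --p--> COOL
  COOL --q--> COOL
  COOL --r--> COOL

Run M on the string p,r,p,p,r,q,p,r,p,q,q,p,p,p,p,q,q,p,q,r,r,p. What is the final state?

COOL

LOCK → LOAD → WAIT → LOCK → LOAD → WAIT → WAIT → LOCK → COOL → COOL → COOL → COOL → COOL → COOL → COOL → COOL → COOL → COOL → COOL → COOL → COOL → COOL → COOL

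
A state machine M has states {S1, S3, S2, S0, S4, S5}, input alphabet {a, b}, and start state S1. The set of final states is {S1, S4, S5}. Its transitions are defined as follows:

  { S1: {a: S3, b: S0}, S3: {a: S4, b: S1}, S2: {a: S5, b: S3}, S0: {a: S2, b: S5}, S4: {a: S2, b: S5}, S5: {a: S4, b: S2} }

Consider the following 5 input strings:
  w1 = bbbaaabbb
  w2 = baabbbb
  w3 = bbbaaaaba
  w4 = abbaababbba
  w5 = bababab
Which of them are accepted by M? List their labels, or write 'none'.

w1: Trace: S1 -b-> S0 -b-> S5 -b-> S2 -a-> S5 -a-> S4 -a-> S2 -b-> S3 -b-> S1 -b-> S0  → end S0, rejected
w2: Trace: S1 -b-> S0 -a-> S2 -a-> S5 -b-> S2 -b-> S3 -b-> S1 -b-> S0  → end S0, rejected
w3: Trace: S1 -b-> S0 -b-> S5 -b-> S2 -a-> S5 -a-> S4 -a-> S2 -a-> S5 -b-> S2 -a-> S5  → end S5, accepted
w4: Trace: S1 -a-> S3 -b-> S1 -b-> S0 -a-> S2 -a-> S5 -b-> S2 -a-> S5 -b-> S2 -b-> S3 -b-> S1 -a-> S3  → end S3, rejected
w5: Trace: S1 -b-> S0 -a-> S2 -b-> S3 -a-> S4 -b-> S5 -a-> S4 -b-> S5  → end S5, accepted

w3, w5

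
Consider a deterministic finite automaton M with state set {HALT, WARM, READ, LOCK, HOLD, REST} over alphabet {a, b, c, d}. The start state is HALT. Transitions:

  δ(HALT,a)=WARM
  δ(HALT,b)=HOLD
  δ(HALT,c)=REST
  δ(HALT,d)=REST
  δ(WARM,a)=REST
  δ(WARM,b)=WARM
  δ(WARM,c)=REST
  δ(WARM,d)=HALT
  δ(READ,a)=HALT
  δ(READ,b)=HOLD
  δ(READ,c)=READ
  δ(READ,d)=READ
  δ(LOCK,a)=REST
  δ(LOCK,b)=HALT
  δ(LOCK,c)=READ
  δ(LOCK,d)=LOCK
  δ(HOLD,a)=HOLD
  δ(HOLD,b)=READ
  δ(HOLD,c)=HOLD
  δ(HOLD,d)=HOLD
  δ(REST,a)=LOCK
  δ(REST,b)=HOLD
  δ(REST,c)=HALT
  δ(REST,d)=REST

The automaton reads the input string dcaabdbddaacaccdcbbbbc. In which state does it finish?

READ

start at HALT
read 'd': HALT → REST
read 'c': REST → HALT
read 'a': HALT → WARM
read 'a': WARM → REST
read 'b': REST → HOLD
read 'd': HOLD → HOLD
read 'b': HOLD → READ
read 'd': READ → READ
read 'd': READ → READ
read 'a': READ → HALT
read 'a': HALT → WARM
read 'c': WARM → REST
read 'a': REST → LOCK
read 'c': LOCK → READ
read 'c': READ → READ
read 'd': READ → READ
read 'c': READ → READ
read 'b': READ → HOLD
read 'b': HOLD → READ
read 'b': READ → HOLD
read 'b': HOLD → READ
read 'c': READ → READ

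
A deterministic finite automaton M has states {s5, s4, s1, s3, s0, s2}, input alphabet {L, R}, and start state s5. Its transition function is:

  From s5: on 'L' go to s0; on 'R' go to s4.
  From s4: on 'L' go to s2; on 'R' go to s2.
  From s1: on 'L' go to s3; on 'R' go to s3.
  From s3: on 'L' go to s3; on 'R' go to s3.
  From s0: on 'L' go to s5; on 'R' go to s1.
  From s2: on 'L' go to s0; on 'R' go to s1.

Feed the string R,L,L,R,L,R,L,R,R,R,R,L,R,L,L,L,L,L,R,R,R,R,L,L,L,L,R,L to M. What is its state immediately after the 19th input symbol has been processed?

s3

start at s5
read 'R': s5 → s4
read 'L': s4 → s2
read 'L': s2 → s0
read 'R': s0 → s1
read 'L': s1 → s3
read 'R': s3 → s3
read 'L': s3 → s3
read 'R': s3 → s3
read 'R': s3 → s3
read 'R': s3 → s3
read 'R': s3 → s3
read 'L': s3 → s3
read 'R': s3 → s3
read 'L': s3 → s3
read 'L': s3 → s3
read 'L': s3 → s3
read 'L': s3 → s3
read 'L': s3 → s3
read 'R': s3 → s3
After 19 symbols: s3.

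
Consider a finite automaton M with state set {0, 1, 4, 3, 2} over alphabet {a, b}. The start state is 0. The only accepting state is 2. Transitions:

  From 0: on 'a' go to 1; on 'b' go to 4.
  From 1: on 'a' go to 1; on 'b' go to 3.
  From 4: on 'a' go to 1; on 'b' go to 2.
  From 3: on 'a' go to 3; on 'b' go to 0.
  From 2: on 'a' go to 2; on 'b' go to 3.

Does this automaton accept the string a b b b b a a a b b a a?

No

start at 0
read 'a': 0 → 1
read 'b': 1 → 3
read 'b': 3 → 0
read 'b': 0 → 4
read 'b': 4 → 2
read 'a': 2 → 2
read 'a': 2 → 2
read 'a': 2 → 2
read 'b': 2 → 3
read 'b': 3 → 0
read 'a': 0 → 1
read 'a': 1 → 1
End state 1 is not accepting.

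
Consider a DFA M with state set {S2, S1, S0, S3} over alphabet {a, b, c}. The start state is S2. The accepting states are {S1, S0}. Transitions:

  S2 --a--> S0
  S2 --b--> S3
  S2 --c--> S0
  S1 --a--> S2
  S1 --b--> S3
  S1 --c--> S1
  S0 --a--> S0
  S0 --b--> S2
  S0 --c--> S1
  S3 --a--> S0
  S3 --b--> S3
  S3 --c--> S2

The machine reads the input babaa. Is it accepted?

Yes

S2 → S3 → S0 → S2 → S0 → S0
End state S0 is accepting.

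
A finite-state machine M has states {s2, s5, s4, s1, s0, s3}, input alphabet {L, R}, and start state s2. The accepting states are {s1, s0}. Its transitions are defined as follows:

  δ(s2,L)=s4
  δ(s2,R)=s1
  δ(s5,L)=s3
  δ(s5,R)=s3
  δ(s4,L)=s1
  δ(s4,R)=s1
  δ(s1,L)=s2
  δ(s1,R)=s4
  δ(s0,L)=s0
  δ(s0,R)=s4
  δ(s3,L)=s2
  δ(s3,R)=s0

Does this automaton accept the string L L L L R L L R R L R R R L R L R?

Trace: s2 -L-> s4 -L-> s1 -L-> s2 -L-> s4 -R-> s1 -L-> s2 -L-> s4 -R-> s1 -R-> s4 -L-> s1 -R-> s4 -R-> s1 -R-> s4 -L-> s1 -R-> s4 -L-> s1 -R-> s4
End state s4 is not accepting.

No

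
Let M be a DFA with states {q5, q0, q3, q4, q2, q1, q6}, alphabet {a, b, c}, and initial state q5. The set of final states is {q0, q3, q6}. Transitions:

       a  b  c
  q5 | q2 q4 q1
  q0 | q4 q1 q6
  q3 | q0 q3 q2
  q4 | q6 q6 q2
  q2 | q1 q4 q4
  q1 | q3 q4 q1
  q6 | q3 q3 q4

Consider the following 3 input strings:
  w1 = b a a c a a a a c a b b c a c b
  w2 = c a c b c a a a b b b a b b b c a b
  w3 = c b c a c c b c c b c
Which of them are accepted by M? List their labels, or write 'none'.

w1: Trace: q5 -b-> q4 -a-> q6 -a-> q3 -c-> q2 -a-> q1 -a-> q3 -a-> q0 -a-> q4 -c-> q2 -a-> q1 -b-> q4 -b-> q6 -c-> q4 -a-> q6 -c-> q4 -b-> q6  → end q6, accepted
w2: Trace: q5 -c-> q1 -a-> q3 -c-> q2 -b-> q4 -c-> q2 -a-> q1 -a-> q3 -a-> q0 -b-> q1 -b-> q4 -b-> q6 -a-> q3 -b-> q3 -b-> q3 -b-> q3 -c-> q2 -a-> q1 -b-> q4  → end q4, rejected
w3: Trace: q5 -c-> q1 -b-> q4 -c-> q2 -a-> q1 -c-> q1 -c-> q1 -b-> q4 -c-> q2 -c-> q4 -b-> q6 -c-> q4  → end q4, rejected

w1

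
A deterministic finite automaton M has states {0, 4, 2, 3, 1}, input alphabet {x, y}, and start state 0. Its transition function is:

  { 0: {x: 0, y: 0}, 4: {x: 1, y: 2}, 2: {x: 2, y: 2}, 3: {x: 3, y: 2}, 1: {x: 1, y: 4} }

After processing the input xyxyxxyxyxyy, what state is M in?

0

Trace: 0 -x-> 0 -y-> 0 -x-> 0 -y-> 0 -x-> 0 -x-> 0 -y-> 0 -x-> 0 -y-> 0 -x-> 0 -y-> 0 -y-> 0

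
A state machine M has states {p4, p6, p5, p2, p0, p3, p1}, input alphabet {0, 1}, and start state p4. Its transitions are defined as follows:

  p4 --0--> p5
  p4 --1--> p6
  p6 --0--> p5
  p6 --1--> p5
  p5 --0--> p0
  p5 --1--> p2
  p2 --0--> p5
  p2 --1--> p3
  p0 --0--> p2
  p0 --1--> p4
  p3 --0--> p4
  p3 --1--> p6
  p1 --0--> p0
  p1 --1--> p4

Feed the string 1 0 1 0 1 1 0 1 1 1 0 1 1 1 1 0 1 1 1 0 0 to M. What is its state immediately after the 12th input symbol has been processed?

p2

start at p4
read '1': p4 → p6
read '0': p6 → p5
read '1': p5 → p2
read '0': p2 → p5
read '1': p5 → p2
read '1': p2 → p3
read '0': p3 → p4
read '1': p4 → p6
read '1': p6 → p5
read '1': p5 → p2
read '0': p2 → p5
read '1': p5 → p2
After 12 symbols: p2.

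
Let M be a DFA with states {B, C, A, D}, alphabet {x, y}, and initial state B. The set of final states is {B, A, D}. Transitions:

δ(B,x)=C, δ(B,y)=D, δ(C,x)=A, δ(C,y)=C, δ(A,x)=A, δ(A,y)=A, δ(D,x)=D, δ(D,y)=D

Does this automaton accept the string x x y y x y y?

Yes

start at B
read 'x': B → C
read 'x': C → A
read 'y': A → A
read 'y': A → A
read 'x': A → A
read 'y': A → A
read 'y': A → A
End state A is accepting.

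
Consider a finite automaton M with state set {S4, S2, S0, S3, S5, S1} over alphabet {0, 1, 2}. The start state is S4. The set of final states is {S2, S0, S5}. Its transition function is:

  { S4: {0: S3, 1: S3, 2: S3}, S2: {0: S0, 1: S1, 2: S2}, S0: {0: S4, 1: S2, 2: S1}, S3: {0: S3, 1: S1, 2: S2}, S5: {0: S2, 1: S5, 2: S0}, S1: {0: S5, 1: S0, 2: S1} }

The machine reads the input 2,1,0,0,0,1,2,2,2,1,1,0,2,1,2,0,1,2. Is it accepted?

S4 → S3 → S1 → S5 → S2 → S0 → S2 → S2 → S2 → S2 → S1 → S0 → S4 → S3 → S1 → S1 → S5 → S5 → S0
End state S0 is accepting.

Yes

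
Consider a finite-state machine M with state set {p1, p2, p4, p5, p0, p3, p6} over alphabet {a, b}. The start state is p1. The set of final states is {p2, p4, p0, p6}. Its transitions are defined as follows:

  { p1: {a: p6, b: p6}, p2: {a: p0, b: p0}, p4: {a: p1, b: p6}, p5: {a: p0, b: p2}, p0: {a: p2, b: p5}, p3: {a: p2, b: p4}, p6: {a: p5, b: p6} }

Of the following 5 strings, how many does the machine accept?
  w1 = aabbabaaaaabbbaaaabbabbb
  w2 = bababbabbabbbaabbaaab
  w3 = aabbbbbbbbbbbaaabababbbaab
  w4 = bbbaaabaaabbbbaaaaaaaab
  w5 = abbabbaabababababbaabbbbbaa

3

w1: p1 → p6 → p5 → p2 → p0 → p2 → p0 → p2 → p0 → p2 → p0 → p2 → p0 → p5 → p2 → p0 → p2 → p0 → p2 → p0 → p5 → p0 → p5 → p2 → p0  → end p0, accepted
w2: p1 → p6 → p5 → p2 → p0 → p5 → p2 → p0 → p5 → p2 → p0 → p5 → p2 → p0 → p2 → p0 → p5 → p2 → p0 → p2 → p0 → p5  → end p5, rejected
w3: p1 → p6 → p5 → p2 → p0 → p5 → p2 → p0 → p5 → p2 → p0 → p5 → p2 → p0 → p2 → p0 → p2 → p0 → p2 → p0 → p2 → p0 → p5 → p2 → p0 → p2 → p0  → end p0, accepted
w4: p1 → p6 → p6 → p6 → p5 → p0 → p2 → p0 → p2 → p0 → p2 → p0 → p5 → p2 → p0 → p2 → p0 → p2 → p0 → p2 → p0 → p2 → p0 → p5  → end p5, rejected
w5: p1 → p6 → p6 → p6 → p5 → p2 → p0 → p2 → p0 → p5 → p0 → p5 → p0 → p5 → p0 → p5 → p0 → p5 → p2 → p0 → p2 → p0 → p5 → p2 → p0 → p5 → p0 → p2  → end p2, accepted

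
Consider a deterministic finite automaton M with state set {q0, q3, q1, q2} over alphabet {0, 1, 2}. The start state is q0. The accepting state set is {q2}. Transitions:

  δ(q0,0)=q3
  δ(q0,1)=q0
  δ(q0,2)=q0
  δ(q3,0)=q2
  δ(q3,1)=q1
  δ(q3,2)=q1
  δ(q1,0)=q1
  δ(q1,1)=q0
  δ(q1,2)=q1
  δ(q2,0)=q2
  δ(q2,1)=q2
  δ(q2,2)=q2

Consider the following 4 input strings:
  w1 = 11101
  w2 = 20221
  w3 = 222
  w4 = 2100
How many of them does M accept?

w1: q0 → q0 → q0 → q0 → q3 → q1  → end q1, rejected
w2: q0 → q0 → q3 → q1 → q1 → q0  → end q0, rejected
w3: q0 → q0 → q0 → q0  → end q0, rejected
w4: q0 → q0 → q0 → q3 → q2  → end q2, accepted

1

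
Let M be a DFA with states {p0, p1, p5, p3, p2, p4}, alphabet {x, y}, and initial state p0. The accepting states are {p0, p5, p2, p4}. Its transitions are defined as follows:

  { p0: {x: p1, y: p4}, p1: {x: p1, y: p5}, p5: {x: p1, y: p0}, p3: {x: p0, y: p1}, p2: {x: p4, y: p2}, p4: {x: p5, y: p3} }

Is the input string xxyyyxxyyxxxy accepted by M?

Yes

Trace: p0 -x-> p1 -x-> p1 -y-> p5 -y-> p0 -y-> p4 -x-> p5 -x-> p1 -y-> p5 -y-> p0 -x-> p1 -x-> p1 -x-> p1 -y-> p5
End state p5 is accepting.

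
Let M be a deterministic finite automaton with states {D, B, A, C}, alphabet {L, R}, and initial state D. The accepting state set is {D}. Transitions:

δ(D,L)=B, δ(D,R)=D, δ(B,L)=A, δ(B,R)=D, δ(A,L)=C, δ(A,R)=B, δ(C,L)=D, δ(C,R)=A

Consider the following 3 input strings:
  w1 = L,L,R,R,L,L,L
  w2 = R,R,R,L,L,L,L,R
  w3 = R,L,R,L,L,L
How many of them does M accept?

w1: Trace: D -L-> B -L-> A -R-> B -R-> D -L-> B -L-> A -L-> C  → end C, rejected
w2: Trace: D -R-> D -R-> D -R-> D -L-> B -L-> A -L-> C -L-> D -R-> D  → end D, accepted
w3: Trace: D -R-> D -L-> B -R-> D -L-> B -L-> A -L-> C  → end C, rejected

1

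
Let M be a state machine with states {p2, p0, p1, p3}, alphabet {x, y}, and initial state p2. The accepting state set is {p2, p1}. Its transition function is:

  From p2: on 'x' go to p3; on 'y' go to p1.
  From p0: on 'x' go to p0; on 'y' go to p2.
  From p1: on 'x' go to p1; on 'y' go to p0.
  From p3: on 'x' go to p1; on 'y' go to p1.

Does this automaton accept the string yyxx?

No

start at p2
read 'y': p2 → p1
read 'y': p1 → p0
read 'x': p0 → p0
read 'x': p0 → p0
End state p0 is not accepting.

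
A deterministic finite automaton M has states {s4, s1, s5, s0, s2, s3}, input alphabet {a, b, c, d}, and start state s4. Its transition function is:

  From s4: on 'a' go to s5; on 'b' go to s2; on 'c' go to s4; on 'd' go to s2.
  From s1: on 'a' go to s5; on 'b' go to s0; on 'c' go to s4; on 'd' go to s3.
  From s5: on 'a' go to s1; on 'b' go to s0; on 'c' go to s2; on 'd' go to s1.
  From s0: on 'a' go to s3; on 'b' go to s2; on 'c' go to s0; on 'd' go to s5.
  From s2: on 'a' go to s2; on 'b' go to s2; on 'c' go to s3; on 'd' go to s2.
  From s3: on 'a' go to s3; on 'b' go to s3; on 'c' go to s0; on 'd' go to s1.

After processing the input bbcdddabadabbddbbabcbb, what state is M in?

Trace: s4 -b-> s2 -b-> s2 -c-> s3 -d-> s1 -d-> s3 -d-> s1 -a-> s5 -b-> s0 -a-> s3 -d-> s1 -a-> s5 -b-> s0 -b-> s2 -d-> s2 -d-> s2 -b-> s2 -b-> s2 -a-> s2 -b-> s2 -c-> s3 -b-> s3 -b-> s3

s3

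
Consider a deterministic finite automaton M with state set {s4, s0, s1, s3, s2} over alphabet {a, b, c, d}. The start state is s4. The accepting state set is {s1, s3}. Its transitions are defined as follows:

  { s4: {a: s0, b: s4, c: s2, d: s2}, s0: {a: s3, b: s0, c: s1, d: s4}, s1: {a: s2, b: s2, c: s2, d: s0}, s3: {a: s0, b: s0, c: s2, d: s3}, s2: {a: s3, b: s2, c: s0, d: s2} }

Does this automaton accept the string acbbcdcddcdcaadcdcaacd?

start at s4
read 'a': s4 → s0
read 'c': s0 → s1
read 'b': s1 → s2
read 'b': s2 → s2
read 'c': s2 → s0
read 'd': s0 → s4
read 'c': s4 → s2
read 'd': s2 → s2
read 'd': s2 → s2
read 'c': s2 → s0
read 'd': s0 → s4
read 'c': s4 → s2
read 'a': s2 → s3
read 'a': s3 → s0
read 'd': s0 → s4
read 'c': s4 → s2
read 'd': s2 → s2
read 'c': s2 → s0
read 'a': s0 → s3
read 'a': s3 → s0
read 'c': s0 → s1
read 'd': s1 → s0
End state s0 is not accepting.

No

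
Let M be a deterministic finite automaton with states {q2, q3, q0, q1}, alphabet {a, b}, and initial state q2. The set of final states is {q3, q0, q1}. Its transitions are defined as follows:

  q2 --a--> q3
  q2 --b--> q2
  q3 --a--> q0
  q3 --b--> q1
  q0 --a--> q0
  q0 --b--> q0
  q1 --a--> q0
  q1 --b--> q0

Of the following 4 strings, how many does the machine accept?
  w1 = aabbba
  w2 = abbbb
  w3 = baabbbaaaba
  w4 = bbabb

w1:
  start at q2
  read 'a': q2 → q3
  read 'a': q3 → q0
  read 'b': q0 → q0
  read 'b': q0 → q0
  read 'b': q0 → q0
  read 'a': q0 → q0
  end q0, accepted
w2:
  start at q2
  read 'a': q2 → q3
  read 'b': q3 → q1
  read 'b': q1 → q0
  read 'b': q0 → q0
  read 'b': q0 → q0
  end q0, accepted
w3:
  start at q2
  read 'b': q2 → q2
  read 'a': q2 → q3
  read 'a': q3 → q0
  read 'b': q0 → q0
  read 'b': q0 → q0
  read 'b': q0 → q0
  read 'a': q0 → q0
  read 'a': q0 → q0
  read 'a': q0 → q0
  read 'b': q0 → q0
  read 'a': q0 → q0
  end q0, accepted
w4:
  start at q2
  read 'b': q2 → q2
  read 'b': q2 → q2
  read 'a': q2 → q3
  read 'b': q3 → q1
  read 'b': q1 → q0
  end q0, accepted

4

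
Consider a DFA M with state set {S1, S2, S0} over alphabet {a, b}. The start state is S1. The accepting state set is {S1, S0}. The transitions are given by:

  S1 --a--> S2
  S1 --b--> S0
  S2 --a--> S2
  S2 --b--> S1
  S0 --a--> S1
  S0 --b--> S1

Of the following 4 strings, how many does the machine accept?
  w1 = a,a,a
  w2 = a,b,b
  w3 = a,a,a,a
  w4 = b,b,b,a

2

w1: S1 → S2 → S2 → S2  → end S2, rejected
w2: S1 → S2 → S1 → S0  → end S0, accepted
w3: S1 → S2 → S2 → S2 → S2  → end S2, rejected
w4: S1 → S0 → S1 → S0 → S1  → end S1, accepted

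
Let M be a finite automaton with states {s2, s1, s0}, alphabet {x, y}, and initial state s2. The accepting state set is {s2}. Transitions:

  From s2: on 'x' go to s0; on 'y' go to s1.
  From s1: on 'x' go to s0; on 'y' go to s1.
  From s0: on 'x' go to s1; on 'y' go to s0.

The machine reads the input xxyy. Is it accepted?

No

start at s2
read 'x': s2 → s0
read 'x': s0 → s1
read 'y': s1 → s1
read 'y': s1 → s1
End state s1 is not accepting.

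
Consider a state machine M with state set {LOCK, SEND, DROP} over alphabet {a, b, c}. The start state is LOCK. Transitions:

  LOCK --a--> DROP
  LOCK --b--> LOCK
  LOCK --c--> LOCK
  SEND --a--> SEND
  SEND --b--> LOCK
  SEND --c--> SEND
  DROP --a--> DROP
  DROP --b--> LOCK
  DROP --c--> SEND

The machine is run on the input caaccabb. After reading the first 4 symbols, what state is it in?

SEND

Trace: LOCK -c-> LOCK -a-> DROP -a-> DROP -c-> SEND
After 4 symbols: SEND.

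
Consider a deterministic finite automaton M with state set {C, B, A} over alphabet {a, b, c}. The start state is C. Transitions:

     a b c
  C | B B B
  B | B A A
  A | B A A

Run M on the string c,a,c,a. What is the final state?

Trace: C -c-> B -a-> B -c-> A -a-> B

B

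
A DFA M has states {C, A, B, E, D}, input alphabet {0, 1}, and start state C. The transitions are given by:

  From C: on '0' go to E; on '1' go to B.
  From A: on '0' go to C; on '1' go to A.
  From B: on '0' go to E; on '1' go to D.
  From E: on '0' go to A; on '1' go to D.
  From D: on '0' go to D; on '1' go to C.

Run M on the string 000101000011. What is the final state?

Trace: C -0-> E -0-> A -0-> C -1-> B -0-> E -1-> D -0-> D -0-> D -0-> D -0-> D -1-> C -1-> B

B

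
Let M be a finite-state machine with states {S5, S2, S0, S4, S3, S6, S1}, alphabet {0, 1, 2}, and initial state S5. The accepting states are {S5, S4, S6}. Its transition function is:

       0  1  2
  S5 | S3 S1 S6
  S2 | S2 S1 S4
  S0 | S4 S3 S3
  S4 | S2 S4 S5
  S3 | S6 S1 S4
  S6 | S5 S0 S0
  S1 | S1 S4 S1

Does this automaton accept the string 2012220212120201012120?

No

S5 → S6 → S5 → S1 → S1 → S1 → S1 → S1 → S1 → S4 → S5 → S1 → S1 → S1 → S1 → S1 → S4 → S2 → S1 → S1 → S4 → S5 → S3
End state S3 is not accepting.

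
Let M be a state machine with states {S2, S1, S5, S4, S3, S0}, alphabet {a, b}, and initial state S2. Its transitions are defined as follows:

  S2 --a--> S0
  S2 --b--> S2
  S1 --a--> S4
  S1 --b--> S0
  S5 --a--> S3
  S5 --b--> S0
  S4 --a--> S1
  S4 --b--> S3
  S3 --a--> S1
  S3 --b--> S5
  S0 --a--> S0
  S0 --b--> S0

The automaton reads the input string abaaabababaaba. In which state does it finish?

S2 → S0 → S0 → S0 → S0 → S0 → S0 → S0 → S0 → S0 → S0 → S0 → S0 → S0 → S0

S0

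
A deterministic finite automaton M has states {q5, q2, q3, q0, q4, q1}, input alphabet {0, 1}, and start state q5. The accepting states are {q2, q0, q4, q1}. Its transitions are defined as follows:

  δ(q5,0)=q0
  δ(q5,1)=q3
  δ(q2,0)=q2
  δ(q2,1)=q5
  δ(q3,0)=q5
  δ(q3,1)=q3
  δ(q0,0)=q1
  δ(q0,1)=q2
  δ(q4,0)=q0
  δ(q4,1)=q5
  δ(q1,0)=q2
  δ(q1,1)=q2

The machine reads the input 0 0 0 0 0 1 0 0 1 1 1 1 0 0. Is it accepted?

Yes

Trace: q5 -0-> q0 -0-> q1 -0-> q2 -0-> q2 -0-> q2 -1-> q5 -0-> q0 -0-> q1 -1-> q2 -1-> q5 -1-> q3 -1-> q3 -0-> q5 -0-> q0
End state q0 is accepting.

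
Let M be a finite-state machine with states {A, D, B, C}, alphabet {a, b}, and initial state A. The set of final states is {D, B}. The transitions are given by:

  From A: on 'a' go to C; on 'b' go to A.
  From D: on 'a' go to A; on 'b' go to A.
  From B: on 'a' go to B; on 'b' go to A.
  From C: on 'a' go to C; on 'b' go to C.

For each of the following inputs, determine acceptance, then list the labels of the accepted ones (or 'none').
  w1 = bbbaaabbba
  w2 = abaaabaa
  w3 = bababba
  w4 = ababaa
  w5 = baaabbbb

w1: A → A → A → A → C → C → C → C → C → C → C  → end C, rejected
w2: A → C → C → C → C → C → C → C → C  → end C, rejected
w3: A → A → C → C → C → C → C → C  → end C, rejected
w4: A → C → C → C → C → C → C  → end C, rejected
w5: A → A → C → C → C → C → C → C → C  → end C, rejected

none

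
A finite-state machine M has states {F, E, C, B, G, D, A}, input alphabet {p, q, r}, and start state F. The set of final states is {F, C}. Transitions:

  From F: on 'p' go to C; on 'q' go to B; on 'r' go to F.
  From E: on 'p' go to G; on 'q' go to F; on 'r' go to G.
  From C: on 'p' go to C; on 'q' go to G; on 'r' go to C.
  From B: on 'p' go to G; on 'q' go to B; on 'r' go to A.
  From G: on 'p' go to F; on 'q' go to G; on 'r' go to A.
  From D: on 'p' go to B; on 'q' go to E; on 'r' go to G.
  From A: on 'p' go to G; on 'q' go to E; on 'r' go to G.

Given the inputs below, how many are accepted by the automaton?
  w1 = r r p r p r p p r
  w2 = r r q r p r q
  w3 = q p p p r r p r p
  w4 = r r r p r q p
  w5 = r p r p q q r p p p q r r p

w1: F → F → F → C → C → C → C → C → C → C  → end C, accepted
w2: F → F → F → B → A → G → A → E  → end E, rejected
w3: F → B → G → F → C → C → C → C → C → C  → end C, accepted
w4: F → F → F → F → C → C → G → F  → end F, accepted
w5: F → F → C → C → C → G → G → A → G → F → C → G → A → G → F  → end F, accepted

4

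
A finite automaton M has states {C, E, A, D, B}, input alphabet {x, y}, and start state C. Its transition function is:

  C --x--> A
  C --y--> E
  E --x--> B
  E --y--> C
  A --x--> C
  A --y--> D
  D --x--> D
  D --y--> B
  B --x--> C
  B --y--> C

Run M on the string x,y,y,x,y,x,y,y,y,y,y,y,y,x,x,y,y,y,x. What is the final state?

B

start at C
read 'x': C → A
read 'y': A → D
read 'y': D → B
read 'x': B → C
read 'y': C → E
read 'x': E → B
read 'y': B → C
read 'y': C → E
read 'y': E → C
read 'y': C → E
read 'y': E → C
read 'y': C → E
read 'y': E → C
read 'x': C → A
read 'x': A → C
read 'y': C → E
read 'y': E → C
read 'y': C → E
read 'x': E → B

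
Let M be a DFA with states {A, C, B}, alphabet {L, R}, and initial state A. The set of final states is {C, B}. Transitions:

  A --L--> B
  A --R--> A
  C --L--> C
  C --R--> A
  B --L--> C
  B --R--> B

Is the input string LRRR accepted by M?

start at A
read 'L': A → B
read 'R': B → B
read 'R': B → B
read 'R': B → B
End state B is accepting.

Yes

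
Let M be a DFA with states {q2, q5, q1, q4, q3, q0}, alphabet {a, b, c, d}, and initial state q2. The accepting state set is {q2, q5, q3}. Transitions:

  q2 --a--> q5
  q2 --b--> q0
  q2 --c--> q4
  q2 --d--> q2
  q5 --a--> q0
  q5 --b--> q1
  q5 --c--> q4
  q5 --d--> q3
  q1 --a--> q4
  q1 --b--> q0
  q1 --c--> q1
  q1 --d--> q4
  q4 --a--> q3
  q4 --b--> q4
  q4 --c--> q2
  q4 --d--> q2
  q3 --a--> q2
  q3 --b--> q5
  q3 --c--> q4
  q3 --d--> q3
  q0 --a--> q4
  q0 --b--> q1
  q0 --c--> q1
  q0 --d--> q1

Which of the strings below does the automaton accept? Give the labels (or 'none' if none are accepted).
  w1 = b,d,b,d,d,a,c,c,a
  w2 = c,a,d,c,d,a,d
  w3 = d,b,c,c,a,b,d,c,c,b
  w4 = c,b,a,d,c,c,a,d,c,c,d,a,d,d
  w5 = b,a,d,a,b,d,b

w1, w2, w4

w1:
  start at q2
  read 'b': q2 → q0
  read 'd': q0 → q1
  read 'b': q1 → q0
  read 'd': q0 → q1
  read 'd': q1 → q4
  read 'a': q4 → q3
  read 'c': q3 → q4
  read 'c': q4 → q2
  read 'a': q2 → q5
  end q5, accepted
w2:
  start at q2
  read 'c': q2 → q4
  read 'a': q4 → q3
  read 'd': q3 → q3
  read 'c': q3 → q4
  read 'd': q4 → q2
  read 'a': q2 → q5
  read 'd': q5 → q3
  end q3, accepted
w3:
  start at q2
  read 'd': q2 → q2
  read 'b': q2 → q0
  read 'c': q0 → q1
  read 'c': q1 → q1
  read 'a': q1 → q4
  read 'b': q4 → q4
  read 'd': q4 → q2
  read 'c': q2 → q4
  read 'c': q4 → q2
  read 'b': q2 → q0
  end q0, rejected
w4:
  start at q2
  read 'c': q2 → q4
  read 'b': q4 → q4
  read 'a': q4 → q3
  read 'd': q3 → q3
  read 'c': q3 → q4
  read 'c': q4 → q2
  read 'a': q2 → q5
  read 'd': q5 → q3
  read 'c': q3 → q4
  read 'c': q4 → q2
  read 'd': q2 → q2
  read 'a': q2 → q5
  read 'd': q5 → q3
  read 'd': q3 → q3
  end q3, accepted
w5:
  start at q2
  read 'b': q2 → q0
  read 'a': q0 → q4
  read 'd': q4 → q2
  read 'a': q2 → q5
  read 'b': q5 → q1
  read 'd': q1 → q4
  read 'b': q4 → q4
  end q4, rejected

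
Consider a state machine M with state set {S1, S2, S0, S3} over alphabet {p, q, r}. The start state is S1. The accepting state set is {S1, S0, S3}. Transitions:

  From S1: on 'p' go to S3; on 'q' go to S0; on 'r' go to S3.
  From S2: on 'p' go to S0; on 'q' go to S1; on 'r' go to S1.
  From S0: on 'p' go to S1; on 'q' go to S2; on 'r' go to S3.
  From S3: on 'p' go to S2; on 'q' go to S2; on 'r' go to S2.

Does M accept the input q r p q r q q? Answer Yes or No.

S1 → S0 → S3 → S2 → S1 → S3 → S2 → S1
End state S1 is accepting.

Yes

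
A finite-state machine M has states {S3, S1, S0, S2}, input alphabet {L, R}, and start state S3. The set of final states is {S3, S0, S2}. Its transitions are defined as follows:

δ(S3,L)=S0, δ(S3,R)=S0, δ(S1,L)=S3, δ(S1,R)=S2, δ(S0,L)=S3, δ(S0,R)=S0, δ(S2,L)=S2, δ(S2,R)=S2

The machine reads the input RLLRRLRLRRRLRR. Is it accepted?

Yes

start at S3
read 'R': S3 → S0
read 'L': S0 → S3
read 'L': S3 → S0
read 'R': S0 → S0
read 'R': S0 → S0
read 'L': S0 → S3
read 'R': S3 → S0
read 'L': S0 → S3
read 'R': S3 → S0
read 'R': S0 → S0
read 'R': S0 → S0
read 'L': S0 → S3
read 'R': S3 → S0
read 'R': S0 → S0
End state S0 is accepting.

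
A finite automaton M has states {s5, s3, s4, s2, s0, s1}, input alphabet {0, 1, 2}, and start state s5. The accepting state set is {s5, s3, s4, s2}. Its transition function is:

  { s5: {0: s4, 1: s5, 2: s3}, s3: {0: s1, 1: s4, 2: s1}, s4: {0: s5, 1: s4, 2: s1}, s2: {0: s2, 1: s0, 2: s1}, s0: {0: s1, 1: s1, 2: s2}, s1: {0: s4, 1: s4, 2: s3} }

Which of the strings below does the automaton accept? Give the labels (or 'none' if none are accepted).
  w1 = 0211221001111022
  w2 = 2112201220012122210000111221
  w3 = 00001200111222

w1:
  start at s5
  read '0': s5 → s4
  read '2': s4 → s1
  read '1': s1 → s4
  read '1': s4 → s4
  read '2': s4 → s1
  read '2': s1 → s3
  read '1': s3 → s4
  read '0': s4 → s5
  read '0': s5 → s4
  read '1': s4 → s4
  read '1': s4 → s4
  read '1': s4 → s4
  read '1': s4 → s4
  read '0': s4 → s5
  read '2': s5 → s3
  read '2': s3 → s1
  end s1, rejected
w2:
  start at s5
  read '2': s5 → s3
  read '1': s3 → s4
  read '1': s4 → s4
  read '2': s4 → s1
  read '2': s1 → s3
  read '0': s3 → s1
  read '1': s1 → s4
  read '2': s4 → s1
  read '2': s1 → s3
  read '0': s3 → s1
  read '0': s1 → s4
  read '1': s4 → s4
  read '2': s4 → s1
  read '1': s1 → s4
  read '2': s4 → s1
  read '2': s1 → s3
  read '2': s3 → s1
  read '1': s1 → s4
  read '0': s4 → s5
  read '0': s5 → s4
  read '0': s4 → s5
  read '0': s5 → s4
  read '1': s4 → s4
  read '1': s4 → s4
  read '1': s4 → s4
  read '2': s4 → s1
  read '2': s1 → s3
  read '1': s3 → s4
  end s4, accepted
w3:
  start at s5
  read '0': s5 → s4
  read '0': s4 → s5
  read '0': s5 → s4
  read '0': s4 → s5
  read '1': s5 → s5
  read '2': s5 → s3
  read '0': s3 → s1
  read '0': s1 → s4
  read '1': s4 → s4
  read '1': s4 → s4
  read '1': s4 → s4
  read '2': s4 → s1
  read '2': s1 → s3
  read '2': s3 → s1
  end s1, rejected

w2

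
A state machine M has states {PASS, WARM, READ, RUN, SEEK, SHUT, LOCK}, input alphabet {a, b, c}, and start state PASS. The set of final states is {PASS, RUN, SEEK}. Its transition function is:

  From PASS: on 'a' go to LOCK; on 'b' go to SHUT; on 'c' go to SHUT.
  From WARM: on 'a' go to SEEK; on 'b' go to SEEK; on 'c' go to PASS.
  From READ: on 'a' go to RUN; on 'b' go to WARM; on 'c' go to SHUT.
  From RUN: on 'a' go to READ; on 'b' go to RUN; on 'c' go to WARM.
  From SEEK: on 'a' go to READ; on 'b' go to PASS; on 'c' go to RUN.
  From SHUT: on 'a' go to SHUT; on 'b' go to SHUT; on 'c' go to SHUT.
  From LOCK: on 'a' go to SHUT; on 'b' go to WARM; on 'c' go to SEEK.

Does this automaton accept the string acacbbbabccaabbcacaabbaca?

No

Trace: PASS -a-> LOCK -c-> SEEK -a-> READ -c-> SHUT -b-> SHUT -b-> SHUT -b-> SHUT -a-> SHUT -b-> SHUT -c-> SHUT -c-> SHUT -a-> SHUT -a-> SHUT -b-> SHUT -b-> SHUT -c-> SHUT -a-> SHUT -c-> SHUT -a-> SHUT -a-> SHUT -b-> SHUT -b-> SHUT -a-> SHUT -c-> SHUT -a-> SHUT
End state SHUT is not accepting.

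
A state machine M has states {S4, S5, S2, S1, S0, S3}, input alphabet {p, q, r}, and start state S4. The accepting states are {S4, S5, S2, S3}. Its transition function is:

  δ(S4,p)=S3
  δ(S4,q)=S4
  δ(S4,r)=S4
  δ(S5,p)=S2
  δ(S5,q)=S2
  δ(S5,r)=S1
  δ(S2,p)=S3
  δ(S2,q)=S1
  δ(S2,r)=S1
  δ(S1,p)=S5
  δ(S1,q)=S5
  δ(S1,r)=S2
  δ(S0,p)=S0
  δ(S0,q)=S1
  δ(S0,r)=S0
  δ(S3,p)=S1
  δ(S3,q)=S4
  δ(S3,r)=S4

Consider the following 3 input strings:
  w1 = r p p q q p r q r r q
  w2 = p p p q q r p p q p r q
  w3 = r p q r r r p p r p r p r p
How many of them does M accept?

w1: S4 → S4 → S3 → S1 → S5 → S2 → S3 → S4 → S4 → S4 → S4 → S4  → end S4, accepted
w2: S4 → S3 → S1 → S5 → S2 → S1 → S2 → S3 → S1 → S5 → S2 → S1 → S5  → end S5, accepted
w3: S4 → S4 → S3 → S4 → S4 → S4 → S4 → S3 → S1 → S2 → S3 → S4 → S3 → S4 → S3  → end S3, accepted

3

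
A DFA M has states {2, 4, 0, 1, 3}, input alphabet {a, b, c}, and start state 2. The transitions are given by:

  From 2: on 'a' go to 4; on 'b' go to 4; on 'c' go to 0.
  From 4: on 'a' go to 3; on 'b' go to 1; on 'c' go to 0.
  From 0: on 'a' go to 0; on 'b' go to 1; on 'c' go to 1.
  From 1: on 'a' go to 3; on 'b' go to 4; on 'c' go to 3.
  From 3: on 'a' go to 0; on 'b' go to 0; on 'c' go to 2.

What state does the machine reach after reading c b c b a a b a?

3

Trace: 2 -c-> 0 -b-> 1 -c-> 3 -b-> 0 -a-> 0 -a-> 0 -b-> 1 -a-> 3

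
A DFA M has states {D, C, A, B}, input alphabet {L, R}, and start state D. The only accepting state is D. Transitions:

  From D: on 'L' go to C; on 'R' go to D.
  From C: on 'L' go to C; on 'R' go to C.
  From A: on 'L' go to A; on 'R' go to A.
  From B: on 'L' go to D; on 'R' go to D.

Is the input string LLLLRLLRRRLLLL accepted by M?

D → C → C → C → C → C → C → C → C → C → C → C → C → C → C
End state C is not accepting.

No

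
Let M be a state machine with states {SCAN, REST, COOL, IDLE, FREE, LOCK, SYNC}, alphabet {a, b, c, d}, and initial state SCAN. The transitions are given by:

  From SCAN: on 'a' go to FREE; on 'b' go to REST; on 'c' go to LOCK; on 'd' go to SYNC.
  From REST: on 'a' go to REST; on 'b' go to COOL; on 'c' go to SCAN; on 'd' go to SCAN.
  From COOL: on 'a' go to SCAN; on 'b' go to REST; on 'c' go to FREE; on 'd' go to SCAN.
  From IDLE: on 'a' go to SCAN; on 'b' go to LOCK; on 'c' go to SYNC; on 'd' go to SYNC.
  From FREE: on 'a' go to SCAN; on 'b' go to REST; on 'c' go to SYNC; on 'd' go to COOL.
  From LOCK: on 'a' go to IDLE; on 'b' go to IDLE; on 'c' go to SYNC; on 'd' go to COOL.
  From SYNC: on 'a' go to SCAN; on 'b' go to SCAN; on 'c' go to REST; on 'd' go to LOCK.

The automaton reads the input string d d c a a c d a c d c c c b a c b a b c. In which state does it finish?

SCAN → SYNC → LOCK → SYNC → SCAN → FREE → SYNC → LOCK → IDLE → SYNC → LOCK → SYNC → REST → SCAN → REST → REST → SCAN → REST → REST → COOL → FREE

FREE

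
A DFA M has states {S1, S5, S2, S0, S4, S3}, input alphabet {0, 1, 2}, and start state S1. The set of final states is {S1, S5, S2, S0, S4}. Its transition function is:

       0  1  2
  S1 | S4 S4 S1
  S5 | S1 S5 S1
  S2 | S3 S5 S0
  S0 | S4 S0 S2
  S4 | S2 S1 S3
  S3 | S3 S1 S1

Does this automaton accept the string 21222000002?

start at S1
read '2': S1 → S1
read '1': S1 → S4
read '2': S4 → S3
read '2': S3 → S1
read '2': S1 → S1
read '0': S1 → S4
read '0': S4 → S2
read '0': S2 → S3
read '0': S3 → S3
read '0': S3 → S3
read '2': S3 → S1
End state S1 is accepting.

Yes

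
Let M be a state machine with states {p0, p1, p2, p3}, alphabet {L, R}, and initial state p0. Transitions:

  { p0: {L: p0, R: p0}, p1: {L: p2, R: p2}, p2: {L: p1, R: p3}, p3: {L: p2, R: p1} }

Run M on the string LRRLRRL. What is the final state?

p0

start at p0
read 'L': p0 → p0
read 'R': p0 → p0
read 'R': p0 → p0
read 'L': p0 → p0
read 'R': p0 → p0
read 'R': p0 → p0
read 'L': p0 → p0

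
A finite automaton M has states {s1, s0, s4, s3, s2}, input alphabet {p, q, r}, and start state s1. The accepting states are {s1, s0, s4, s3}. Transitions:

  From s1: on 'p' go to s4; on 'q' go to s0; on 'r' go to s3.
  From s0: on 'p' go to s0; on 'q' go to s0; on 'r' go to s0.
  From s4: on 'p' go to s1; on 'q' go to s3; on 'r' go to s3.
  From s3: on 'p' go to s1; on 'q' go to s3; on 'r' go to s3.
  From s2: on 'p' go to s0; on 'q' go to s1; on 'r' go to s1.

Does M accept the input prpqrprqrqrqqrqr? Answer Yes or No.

Yes

start at s1
read 'p': s1 → s4
read 'r': s4 → s3
read 'p': s3 → s1
read 'q': s1 → s0
read 'r': s0 → s0
read 'p': s0 → s0
read 'r': s0 → s0
read 'q': s0 → s0
read 'r': s0 → s0
read 'q': s0 → s0
read 'r': s0 → s0
read 'q': s0 → s0
read 'q': s0 → s0
read 'r': s0 → s0
read 'q': s0 → s0
read 'r': s0 → s0
End state s0 is accepting.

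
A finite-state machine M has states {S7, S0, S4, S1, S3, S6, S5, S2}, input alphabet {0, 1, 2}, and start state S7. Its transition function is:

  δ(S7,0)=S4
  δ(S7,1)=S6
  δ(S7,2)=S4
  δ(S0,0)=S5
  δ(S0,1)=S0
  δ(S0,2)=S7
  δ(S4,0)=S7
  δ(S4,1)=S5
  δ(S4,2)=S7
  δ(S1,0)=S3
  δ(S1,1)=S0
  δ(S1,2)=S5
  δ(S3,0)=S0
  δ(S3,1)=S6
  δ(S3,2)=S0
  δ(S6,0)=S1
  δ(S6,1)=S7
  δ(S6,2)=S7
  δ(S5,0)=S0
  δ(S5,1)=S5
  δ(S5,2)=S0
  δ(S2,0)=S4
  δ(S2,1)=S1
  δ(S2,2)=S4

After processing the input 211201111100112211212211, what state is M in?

S7

Trace: S7 -2-> S4 -1-> S5 -1-> S5 -2-> S0 -0-> S5 -1-> S5 -1-> S5 -1-> S5 -1-> S5 -1-> S5 -0-> S0 -0-> S5 -1-> S5 -1-> S5 -2-> S0 -2-> S7 -1-> S6 -1-> S7 -2-> S4 -1-> S5 -2-> S0 -2-> S7 -1-> S6 -1-> S7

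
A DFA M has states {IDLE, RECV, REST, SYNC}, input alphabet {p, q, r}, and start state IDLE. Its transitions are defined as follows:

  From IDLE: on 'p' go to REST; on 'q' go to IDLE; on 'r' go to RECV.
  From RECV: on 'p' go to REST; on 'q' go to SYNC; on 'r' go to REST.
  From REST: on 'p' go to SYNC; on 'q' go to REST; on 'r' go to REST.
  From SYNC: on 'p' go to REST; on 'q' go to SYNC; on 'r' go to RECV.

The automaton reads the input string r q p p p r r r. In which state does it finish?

start at IDLE
read 'r': IDLE → RECV
read 'q': RECV → SYNC
read 'p': SYNC → REST
read 'p': REST → SYNC
read 'p': SYNC → REST
read 'r': REST → REST
read 'r': REST → REST
read 'r': REST → REST

REST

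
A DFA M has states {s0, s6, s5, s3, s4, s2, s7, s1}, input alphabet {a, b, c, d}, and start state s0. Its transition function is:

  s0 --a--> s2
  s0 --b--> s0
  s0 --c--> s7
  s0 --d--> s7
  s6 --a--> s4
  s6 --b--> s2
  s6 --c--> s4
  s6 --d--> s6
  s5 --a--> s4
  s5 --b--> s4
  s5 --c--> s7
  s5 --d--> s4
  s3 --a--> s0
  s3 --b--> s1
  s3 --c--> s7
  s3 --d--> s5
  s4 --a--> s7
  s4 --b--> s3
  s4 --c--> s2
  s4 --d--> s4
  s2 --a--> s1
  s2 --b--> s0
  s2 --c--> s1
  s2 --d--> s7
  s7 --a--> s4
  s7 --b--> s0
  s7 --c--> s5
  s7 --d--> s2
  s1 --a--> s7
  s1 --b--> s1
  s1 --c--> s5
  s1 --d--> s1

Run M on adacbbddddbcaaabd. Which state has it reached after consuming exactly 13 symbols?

Trace: s0 -a-> s2 -d-> s7 -a-> s4 -c-> s2 -b-> s0 -b-> s0 -d-> s7 -d-> s2 -d-> s7 -d-> s2 -b-> s0 -c-> s7 -a-> s4
After 13 symbols: s4.

s4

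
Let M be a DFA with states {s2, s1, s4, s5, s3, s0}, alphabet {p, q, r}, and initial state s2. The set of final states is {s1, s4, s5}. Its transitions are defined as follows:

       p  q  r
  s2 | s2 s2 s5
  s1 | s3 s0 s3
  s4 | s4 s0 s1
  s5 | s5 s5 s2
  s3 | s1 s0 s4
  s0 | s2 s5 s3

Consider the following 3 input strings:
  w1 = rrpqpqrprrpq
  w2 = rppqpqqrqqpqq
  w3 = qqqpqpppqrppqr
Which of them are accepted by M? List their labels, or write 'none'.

w1: s2 → s5 → s2 → s2 → s2 → s2 → s2 → s5 → s5 → s2 → s5 → s5 → s5  → end s5, accepted
w2: s2 → s5 → s5 → s5 → s5 → s5 → s5 → s5 → s2 → s2 → s2 → s2 → s2 → s2  → end s2, rejected
w3: s2 → s2 → s2 → s2 → s2 → s2 → s2 → s2 → s2 → s2 → s5 → s5 → s5 → s5 → s2  → end s2, rejected

w1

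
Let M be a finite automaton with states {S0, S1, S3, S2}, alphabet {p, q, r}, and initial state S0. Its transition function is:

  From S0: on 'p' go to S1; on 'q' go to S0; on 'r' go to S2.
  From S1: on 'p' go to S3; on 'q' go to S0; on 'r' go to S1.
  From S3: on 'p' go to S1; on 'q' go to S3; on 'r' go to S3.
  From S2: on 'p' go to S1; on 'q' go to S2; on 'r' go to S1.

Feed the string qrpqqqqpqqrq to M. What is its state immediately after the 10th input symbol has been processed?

S0 → S0 → S2 → S1 → S0 → S0 → S0 → S0 → S1 → S0 → S0
After 10 symbols: S0.

S0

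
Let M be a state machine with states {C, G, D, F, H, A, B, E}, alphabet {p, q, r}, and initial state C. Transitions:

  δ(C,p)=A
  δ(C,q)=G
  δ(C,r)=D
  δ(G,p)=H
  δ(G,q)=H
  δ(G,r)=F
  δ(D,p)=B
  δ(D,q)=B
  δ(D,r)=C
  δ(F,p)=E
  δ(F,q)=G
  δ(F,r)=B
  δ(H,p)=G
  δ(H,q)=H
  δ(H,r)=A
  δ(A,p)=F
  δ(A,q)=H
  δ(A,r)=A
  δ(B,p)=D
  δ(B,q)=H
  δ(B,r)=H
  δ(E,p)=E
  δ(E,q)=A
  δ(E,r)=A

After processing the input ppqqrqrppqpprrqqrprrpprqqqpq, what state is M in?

C → A → F → G → H → A → H → A → F → E → A → F → E → A → A → H → H → A → F → B → H → G → H → A → H → H → H → G → H

H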